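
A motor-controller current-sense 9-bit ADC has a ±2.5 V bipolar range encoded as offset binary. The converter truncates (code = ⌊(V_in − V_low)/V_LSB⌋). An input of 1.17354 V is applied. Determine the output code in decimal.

code 376

Full-scale span = 5 V; LSB = 5/2^9 = 9.766 mV.
(V_in − V_low)/LSB = (1.17354 − (−2.5)) / 0.00976562 = 376.170.
⌊·⌋(376.170) = 376.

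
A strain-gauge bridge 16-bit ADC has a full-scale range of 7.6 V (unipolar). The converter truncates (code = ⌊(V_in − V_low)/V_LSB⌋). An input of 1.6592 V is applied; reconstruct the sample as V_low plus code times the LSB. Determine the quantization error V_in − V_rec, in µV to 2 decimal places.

63.04 µV

Step size: 7.6 V ÷ 2^16 = 115.97 µV.
(1.6592 − 0)/0.000115967 = 14307.5436; ⌊·⌋ gives code 14307.
V_rec = 0 + 14307·0.000115967 = 1.659137 V.
V_in − V_rec = 6.30371e-05 V = 63.04 µV.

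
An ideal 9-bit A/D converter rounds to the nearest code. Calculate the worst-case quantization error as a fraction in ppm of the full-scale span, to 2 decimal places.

976.56 ppm

Rounding → worst-case error = ½ LSB = V_FS/2^10, so 1e+06/1024 = 976.562 ppm of full scale.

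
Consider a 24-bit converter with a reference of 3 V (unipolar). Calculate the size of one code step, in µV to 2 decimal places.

0.18 µV

Full-scale span = 3 V.
LSB = 3 / 2^24 = 3 / 16777216 = 1.78814e-07 V = 0.18 µV.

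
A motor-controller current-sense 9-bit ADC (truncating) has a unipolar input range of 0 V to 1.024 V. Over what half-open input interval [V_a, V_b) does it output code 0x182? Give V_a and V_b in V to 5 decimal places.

LSB = 1.024/2^9 = 2.000 mV.
Code 0x182 = 386 decimal.
V_a = V_low + 386·LSB = 0.772 V; V_b = V_low + 387·LSB = 0.774 V.

[0.77200 V, 0.77400 V)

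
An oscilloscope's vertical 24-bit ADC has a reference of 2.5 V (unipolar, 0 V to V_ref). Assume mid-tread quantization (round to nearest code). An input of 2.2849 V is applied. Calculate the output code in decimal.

code 15333704

Full-scale span = 2.5 V; LSB = 2.5/2^24 = 0.15 µV.
Input sits at 15333704.335 steps above V_low.
Round → code 15333704.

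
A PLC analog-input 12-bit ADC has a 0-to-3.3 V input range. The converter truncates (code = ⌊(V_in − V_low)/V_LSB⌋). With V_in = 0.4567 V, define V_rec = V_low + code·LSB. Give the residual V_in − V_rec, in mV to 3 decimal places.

LSB = 3.3/2^12 = 0.806 mV.
(V_in − V_low)/LSB = (0.4567 − 0)/0.000805664 = 566.8616 → code 566 (floor).
V_rec = 0 + 566·0.000805664 = 0.45600586 V.
Error = 0.4567 − 0.45600586 = 0.000694141 V = 0.694 mV.

0.694 mV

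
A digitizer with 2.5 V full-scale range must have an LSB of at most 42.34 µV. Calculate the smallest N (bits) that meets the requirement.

Number of steps required ≥ 2.5 V / 42.34 µV = 59045.82.
Need 2^N ≥ 59045.82; 2^15 = 32768, 2^16 = 65536.
Minimum N = 16.

16 bits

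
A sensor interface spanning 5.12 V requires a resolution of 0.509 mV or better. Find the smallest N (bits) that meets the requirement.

14 bits

Number of steps required ≥ 5.12 V / 0.509 mV = 10058.94.
Need 2^N ≥ 10058.94; 2^13 = 8192, 2^14 = 16384.
Minimum N = 14.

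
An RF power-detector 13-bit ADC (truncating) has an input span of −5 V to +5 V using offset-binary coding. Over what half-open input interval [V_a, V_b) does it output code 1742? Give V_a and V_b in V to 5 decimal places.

[-2.87354 V, -2.87231 V)

LSB = 10/2^13 = 1.221 mV.
V_a = V_low + 1742·LSB = -2.87354 V; V_b = V_low + 1743·LSB = -2.87231 V.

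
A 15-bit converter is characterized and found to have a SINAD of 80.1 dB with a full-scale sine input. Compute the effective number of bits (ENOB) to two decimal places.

13.01 bits

ENOB = (SINAD − 1.76) / 6.02 = (80.1 − 1.76)/6.02 = 13.013.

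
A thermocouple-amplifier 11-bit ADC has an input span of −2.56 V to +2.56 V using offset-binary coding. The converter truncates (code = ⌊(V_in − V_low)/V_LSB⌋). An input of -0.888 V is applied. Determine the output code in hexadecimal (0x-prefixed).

code 0x29C (decimal 668)

With 2048 levels over 5.12 V, one step is 2.500 mV.
(V_in − V_low)/LSB = (-0.888 − (−2.56)) / 0.0025 = 668.800.
So the output code is 668.
In hexadecimal (0x-prefixed): 0x29C.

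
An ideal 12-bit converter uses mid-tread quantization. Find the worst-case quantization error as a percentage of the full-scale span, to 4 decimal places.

0.0122 %

Rounding → worst-case error = ½ LSB = V_FS/2^13, so 100/8192 = 0.012207 % of full scale.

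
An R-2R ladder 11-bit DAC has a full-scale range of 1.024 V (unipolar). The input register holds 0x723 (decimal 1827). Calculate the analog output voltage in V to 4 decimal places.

LSB = 1.024 V / 2^11 = 0.500 mV.
Code 0x723 = 1827 decimal.
V_out = 0 + 1827 × 0.0005 V = 0.9135 V.

0.9135 V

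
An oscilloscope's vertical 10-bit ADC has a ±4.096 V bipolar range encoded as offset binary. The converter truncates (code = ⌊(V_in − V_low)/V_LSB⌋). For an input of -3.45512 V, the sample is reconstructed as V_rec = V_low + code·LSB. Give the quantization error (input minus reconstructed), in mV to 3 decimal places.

Step size: 8.192 V ÷ 2^10 = 8.000 mV.
(V_in − V_low)/LSB = (-3.45512 − (−4.096))/0.008 = 80.1100 → code 80 (floor).
Code 80 maps back to (−4.096) + 80×0.008 V = -3.456 V.
V_in − V_rec = 0.00088 V = 0.880 mV.

0.880 mV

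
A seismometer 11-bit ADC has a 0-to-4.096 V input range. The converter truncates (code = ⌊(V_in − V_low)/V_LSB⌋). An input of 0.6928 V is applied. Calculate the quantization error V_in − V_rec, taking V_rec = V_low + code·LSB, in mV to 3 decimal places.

Step size: 4.096 V ÷ 2^11 = 2.000 mV.
(V_in − V_low)/LSB = (0.6928 − 0)/0.002 = 346.4000 → code 346 (floor).
Reconstructed: 0.692 V.
Error = 0.6928 − 0.692 = 0.0008 V = 0.800 mV.

0.800 mV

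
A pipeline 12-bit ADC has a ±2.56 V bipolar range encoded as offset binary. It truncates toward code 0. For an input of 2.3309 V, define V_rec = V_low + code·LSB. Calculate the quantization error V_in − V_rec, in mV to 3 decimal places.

0.900 mV

LSB = 5.12/2^12 = 1.250 mV.
(V_in − V_low)/LSB = (2.3309 − (−2.56))/0.00125 = 3912.7200 → code 3912 (floor).
Code 3912 maps back to (−2.56) + 3912×0.00125 V = 2.33 V.
V_in − V_rec = 0.0009 V = 0.900 mV.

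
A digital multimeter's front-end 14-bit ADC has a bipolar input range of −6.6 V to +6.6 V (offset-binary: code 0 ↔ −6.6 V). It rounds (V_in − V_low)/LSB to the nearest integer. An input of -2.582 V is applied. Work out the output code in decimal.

With 16384 levels over 13.2 V, one step is 0.806 mV.
(-2.582 − (−6.6)) / 0.000805664 = 4987.190 LSBs.
Round → code 4987.

code 4987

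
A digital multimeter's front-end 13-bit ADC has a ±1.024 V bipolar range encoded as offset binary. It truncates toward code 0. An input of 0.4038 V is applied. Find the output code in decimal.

Full-scale span = 2.048 V; LSB = 2.048/2^13 = 250.00 µV.
(V_in − V_low)/LSB = (0.4038 − (−1.024)) / 0.00025 = 5711.200.
⌊·⌋(5711.200) = 5711.

code 5711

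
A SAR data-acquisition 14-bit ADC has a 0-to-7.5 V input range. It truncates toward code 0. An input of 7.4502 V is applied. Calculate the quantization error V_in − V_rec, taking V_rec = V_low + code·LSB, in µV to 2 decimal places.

96.24 µV

LSB = 7.5/2^14 = 457.76 µV.
(V_in − V_low)/LSB = (7.4502 − 0)/0.000457764 = 16275.2102 → code 16275 (floor).
Reconstructed: 7.4501038 V.
Difference: 9.62402e-05 V → 96.24 µV.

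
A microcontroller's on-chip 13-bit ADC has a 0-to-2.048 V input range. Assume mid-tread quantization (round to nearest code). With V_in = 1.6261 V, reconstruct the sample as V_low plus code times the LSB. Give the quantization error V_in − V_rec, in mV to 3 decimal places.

Step size: 2.048 V ÷ 2^13 = 250.00 µV.
(1.6261 − 0)/0.00025 = 6504.4000; round gives code 6504.
Code 6504 maps back to 0 + 6504×0.00025 V = 1.626 V.
Error = 1.6261 − 1.626 = 0.0001 V = 0.100 mV.

0.100 mV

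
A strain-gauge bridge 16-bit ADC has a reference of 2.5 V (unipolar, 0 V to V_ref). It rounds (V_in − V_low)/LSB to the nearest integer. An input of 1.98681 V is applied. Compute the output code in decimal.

Full-scale span = 2.5 V; LSB = 2.5/2^16 = 38.15 µV.
(V_in − V_low)/LSB = (1.98681 − 0) / 3.8147e-05 = 52083.032.
So the output code is 52083.

code 52083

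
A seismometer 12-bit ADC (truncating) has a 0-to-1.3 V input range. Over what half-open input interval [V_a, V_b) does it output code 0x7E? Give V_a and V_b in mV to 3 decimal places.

[39.990 mV, 40.308 mV)

LSB = 1.3/2^12 = 317.38 µV.
Code 0x7E = 126 decimal.
V_a = V_low + 126·LSB = 0.0399902 V; V_b = V_low + 127·LSB = 0.0403076 V.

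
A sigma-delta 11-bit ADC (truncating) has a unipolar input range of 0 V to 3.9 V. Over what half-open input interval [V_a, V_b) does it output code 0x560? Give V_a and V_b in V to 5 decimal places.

LSB = 3.9/2^11 = 1.904 mV.
Code 0x560 = 1376 decimal.
V_a = V_low + 1376·LSB = 2.62031 V; V_b = V_low + 1377·LSB = 2.62222 V.

[2.62031 V, 2.62222 V)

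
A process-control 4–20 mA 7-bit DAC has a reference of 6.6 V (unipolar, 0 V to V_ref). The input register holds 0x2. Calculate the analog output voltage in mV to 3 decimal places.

103.125 mV

LSB = 6.6 V / 2^7 = 51.562 mV.
Code 0x2 = 2 decimal.
V_out = 0 + 2 × 0.0515625 V = 0.103125 V.
= 103.125 mV.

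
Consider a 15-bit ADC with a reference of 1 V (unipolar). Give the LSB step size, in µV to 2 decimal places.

30.52 µV

Full-scale span = 1 V.
LSB = 1 / 2^15 = 1 / 32768 = 3.05176e-05 V = 30.52 µV.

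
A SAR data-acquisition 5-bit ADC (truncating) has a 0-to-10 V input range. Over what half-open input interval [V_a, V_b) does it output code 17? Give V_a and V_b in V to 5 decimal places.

LSB = 10/2^5 = 312.500 mV.
V_a = V_low + 17·LSB = 5.3125 V; V_b = V_low + 18·LSB = 5.625 V.

[5.31250 V, 5.62500 V)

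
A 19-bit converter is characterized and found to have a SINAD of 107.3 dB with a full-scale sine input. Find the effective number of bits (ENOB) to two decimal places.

ENOB = (SINAD − 1.76) / 6.02 = (107.3 − 1.76)/6.02 = 17.532.

17.53 bits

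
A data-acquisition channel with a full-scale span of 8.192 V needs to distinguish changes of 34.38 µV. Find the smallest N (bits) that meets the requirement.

18 bits

Number of steps required ≥ 8.192 V / 34.38 µV = 238278.07.
Need 2^N ≥ 238278.07; 2^17 = 131072, 2^18 = 262144.
Minimum N = 18.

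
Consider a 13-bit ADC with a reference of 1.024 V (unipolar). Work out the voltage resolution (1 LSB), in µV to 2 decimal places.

Full-scale span = 1.024 V.
LSB = 1.024 / 2^13 = 1.024 / 8192 = 0.000125 V = 125.00 µV.

125.00 µV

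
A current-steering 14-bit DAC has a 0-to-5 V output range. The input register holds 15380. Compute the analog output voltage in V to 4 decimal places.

4.6936 V

LSB = 5 V / 2^14 = 305.18 µV.
V_out = 0 + 15380 × 0.000305176 V = 4.6936 V.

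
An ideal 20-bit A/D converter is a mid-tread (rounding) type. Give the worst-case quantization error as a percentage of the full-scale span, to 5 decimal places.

Rounding → worst-case error = ½ LSB = V_FS/2^21, so 100/2097152 = 4.76837e-05 % of full scale.

0.00005 %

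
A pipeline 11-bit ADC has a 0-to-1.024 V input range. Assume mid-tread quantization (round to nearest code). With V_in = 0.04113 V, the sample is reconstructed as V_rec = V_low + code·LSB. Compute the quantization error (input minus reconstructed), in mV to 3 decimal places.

0.130 mV

One LSB is 1.024 V / 2048 = 0.500 mV.
(0.04113 − 0)/0.0005 = 82.2600; round gives code 82.
Code 82 maps back to 0 + 82×0.0005 V = 0.041 V.
Error = 0.04113 − 0.041 = 0.00013 V = 0.130 mV.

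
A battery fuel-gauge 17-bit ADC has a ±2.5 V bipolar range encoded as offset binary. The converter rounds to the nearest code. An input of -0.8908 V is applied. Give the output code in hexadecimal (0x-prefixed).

Full-scale span = 5 V; LSB = 5/2^17 = 38.15 µV.
(V_in − V_low)/LSB = (-0.8908 − (−2.5)) / 3.8147e-05 = 42184.212.
So the output code is 42184.
In hexadecimal (0x-prefixed): 0xA4C8.

code 0xA4C8 (decimal 42184)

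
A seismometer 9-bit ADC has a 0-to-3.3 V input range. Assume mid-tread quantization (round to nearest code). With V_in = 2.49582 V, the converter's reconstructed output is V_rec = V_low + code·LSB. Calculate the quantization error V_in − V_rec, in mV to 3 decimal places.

1.484 mV

Step size: 3.3 V ÷ 2^9 = 6.445 mV.
Scaled input = 387.2303 LSBs, so code = 387.
Reconstructed: 2.4943359 V.
Error = 2.49582 − 2.4943359 = 0.00148406 V = 1.484 mV.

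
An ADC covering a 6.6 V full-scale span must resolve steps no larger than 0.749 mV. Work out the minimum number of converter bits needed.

14 bits

Number of steps required ≥ 6.6 V / 0.749 mV = 8811.75.
Need 2^N ≥ 8811.75; 2^13 = 8192, 2^14 = 16384.
Minimum N = 14.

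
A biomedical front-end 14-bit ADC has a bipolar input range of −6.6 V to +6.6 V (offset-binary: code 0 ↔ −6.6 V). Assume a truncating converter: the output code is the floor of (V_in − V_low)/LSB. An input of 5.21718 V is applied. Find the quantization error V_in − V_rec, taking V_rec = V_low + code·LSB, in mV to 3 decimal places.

Step size: 13.2 V ÷ 2^14 = 0.806 mV.
(5.21718 − (−6.6))/0.000805664 = 14667.6271; ⌊·⌋ gives code 14667.
Code 14667 maps back to (−6.6) + 14667×0.000805664 V = 5.2166748 V.
V_in − V_rec = 0.000505195 V = 0.505 mV.

0.505 mV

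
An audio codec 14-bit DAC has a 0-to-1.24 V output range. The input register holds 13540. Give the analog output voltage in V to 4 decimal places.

LSB = 1.24 V / 2^14 = 75.68 µV.
V_out = 0 + 13540 × 7.56836e-05 V = 1.02476 V.

1.0248 V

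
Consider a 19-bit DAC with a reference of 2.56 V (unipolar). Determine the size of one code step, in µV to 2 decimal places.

4.88 µV

Full-scale span = 2.56 V.
LSB = 2.56 / 2^19 = 2.56 / 524288 = 4.88281e-06 V = 4.88 µV.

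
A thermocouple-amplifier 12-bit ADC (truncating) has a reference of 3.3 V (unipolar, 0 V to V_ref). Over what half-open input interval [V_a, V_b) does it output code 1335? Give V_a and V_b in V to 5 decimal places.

LSB = 3.3/2^12 = 0.806 mV.
V_a = V_low + 1335·LSB = 1.07556 V; V_b = V_low + 1336·LSB = 1.07637 V.

[1.07556 V, 1.07637 V)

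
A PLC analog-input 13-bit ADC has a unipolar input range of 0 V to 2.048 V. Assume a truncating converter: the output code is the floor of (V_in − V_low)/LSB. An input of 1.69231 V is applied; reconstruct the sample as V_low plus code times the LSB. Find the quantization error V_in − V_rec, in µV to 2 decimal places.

LSB = 2.048/2^13 = 250.00 µV.
(V_in − V_low)/LSB = (1.69231 − 0)/0.00025 = 6769.2400 → code 6769 (floor).
V_rec = 0 + 6769·0.00025 = 1.69225 V.
Error = 1.69231 − 1.69225 = 6e-05 V = 60.00 µV.

60.00 µV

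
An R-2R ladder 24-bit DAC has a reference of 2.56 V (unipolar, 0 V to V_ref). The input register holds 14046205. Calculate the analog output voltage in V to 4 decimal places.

2.1433 V

LSB = 2.56 V / 2^24 = 0.15 µV.
V_out = 0 + 14046205 × 1.52588e-07 V = 2.14328 V.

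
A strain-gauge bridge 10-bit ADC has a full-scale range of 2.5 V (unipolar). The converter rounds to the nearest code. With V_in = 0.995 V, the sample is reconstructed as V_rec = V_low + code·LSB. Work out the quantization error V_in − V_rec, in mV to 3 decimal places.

Step size: 2.5 V ÷ 2^10 = 2.441 mV.
(V_in − V_low)/LSB = (0.995 − 0)/0.00244141 = 407.5520 → code 408 (round).
Reconstructed: 0.99609375 V.
V_in − V_rec = -0.00109375 V = -1.094 mV.

-1.094 mV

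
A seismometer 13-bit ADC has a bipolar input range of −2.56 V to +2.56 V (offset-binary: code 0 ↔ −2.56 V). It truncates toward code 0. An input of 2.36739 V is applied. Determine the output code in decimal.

code 7883

Full-scale span = 5.12 V; LSB = 5.12/2^13 = 0.625 mV.
(2.36739 − (−2.56)) / 0.000625 = 7883.824 LSBs.
Floor → code 7883.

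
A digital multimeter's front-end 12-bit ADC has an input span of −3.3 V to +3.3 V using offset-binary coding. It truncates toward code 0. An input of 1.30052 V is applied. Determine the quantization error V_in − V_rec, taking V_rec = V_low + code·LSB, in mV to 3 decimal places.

0.178 mV

One LSB is 6.6 V / 4096 = 1.611 mV.
(V_in − V_low)/LSB = (1.30052 − (−3.3))/0.00161133 = 2855.1106 → code 2855 (floor).
Reconstructed: 1.3003418 V.
V_in − V_rec = 0.000178203 V = 0.178 mV.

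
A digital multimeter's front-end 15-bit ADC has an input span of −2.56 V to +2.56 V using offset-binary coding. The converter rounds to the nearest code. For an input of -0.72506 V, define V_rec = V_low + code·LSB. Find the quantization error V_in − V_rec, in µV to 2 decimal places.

One LSB is 5.12 V / 32768 = 156.25 µV.
Scaled input = 11743.6160 LSBs, so code = 11744.
Code 11744 maps back to (−2.56) + 11744×0.00015625 V = -0.725 V.
Error = -0.72506 − (−0.725) = -6e-05 V = -60.00 µV.

-60.00 µV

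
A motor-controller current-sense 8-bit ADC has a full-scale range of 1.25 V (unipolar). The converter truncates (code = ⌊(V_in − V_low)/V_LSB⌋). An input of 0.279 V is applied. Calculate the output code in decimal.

With 256 levels over 1.25 V, one step is 4.883 mV.
(0.279 − 0) / 0.00488281 = 57.139 LSBs.
So the output code is 57.

code 57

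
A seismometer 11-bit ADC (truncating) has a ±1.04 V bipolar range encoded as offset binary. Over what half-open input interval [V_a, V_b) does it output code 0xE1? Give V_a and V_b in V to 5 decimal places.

LSB = 2.08/2^11 = 1.016 mV.
Code 0xE1 = 225 decimal.
V_a = V_low + 225·LSB = -0.811484 V; V_b = V_low + 226·LSB = -0.810469 V.

[-0.81148 V, -0.81047 V)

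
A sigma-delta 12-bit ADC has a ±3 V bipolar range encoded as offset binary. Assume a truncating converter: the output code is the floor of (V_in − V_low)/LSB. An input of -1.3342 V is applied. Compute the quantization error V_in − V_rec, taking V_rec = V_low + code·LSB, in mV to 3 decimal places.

0.273 mV

LSB = 6/2^12 = 1.465 mV.
Scaled input = 1137.1861 LSBs, so code = 1137.
Code 1137 maps back to (−3) + 1137×0.00146484 V = -1.3344727 V.
Difference: 0.000272656 V → 0.273 mV.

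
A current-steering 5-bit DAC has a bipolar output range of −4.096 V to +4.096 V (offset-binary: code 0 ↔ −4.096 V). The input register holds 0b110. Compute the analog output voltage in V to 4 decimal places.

LSB = 8.192 V / 2^5 = 256.000 mV.
Code 0b110 = 6 decimal.
V_out = (−4.096) + 6 × 0.256 V = -2.56 V.

-2.5600 V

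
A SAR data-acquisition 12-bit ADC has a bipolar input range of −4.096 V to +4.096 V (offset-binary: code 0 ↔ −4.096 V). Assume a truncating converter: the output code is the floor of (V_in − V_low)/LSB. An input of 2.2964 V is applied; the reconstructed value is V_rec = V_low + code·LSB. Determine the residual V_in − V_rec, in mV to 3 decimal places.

LSB = 8.192/2^12 = 2.000 mV.
Scaled input = 3196.2000 LSBs, so code = 3196.
V_rec = (−4.096) + 3196·0.002 = 2.296 V.
V_in − V_rec = 0.0004 V = 0.400 mV.

0.400 mV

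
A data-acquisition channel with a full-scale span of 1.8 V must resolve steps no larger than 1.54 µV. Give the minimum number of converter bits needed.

Number of steps required ≥ 1.8 V / 1.54 µV = 1168831.17.
Need 2^N ≥ 1168831.17; 2^20 = 1048576, 2^21 = 2097152.
Minimum N = 21.

21 bits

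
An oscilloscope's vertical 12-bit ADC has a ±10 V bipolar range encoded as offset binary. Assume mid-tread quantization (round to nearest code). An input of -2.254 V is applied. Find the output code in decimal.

code 1586

LSB = 20 V / 4096 = 4.883 mV.
(V_in − V_low)/LSB = (-2.254 − (−10)) / 0.00488281 = 1586.381.
round(1586.381) = 1586.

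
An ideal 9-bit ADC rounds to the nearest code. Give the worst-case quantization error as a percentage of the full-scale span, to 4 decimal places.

Rounding → worst-case error = ½ LSB = V_FS/2^10, so 100/1024 = 0.0976562 % of full scale.

0.0977 %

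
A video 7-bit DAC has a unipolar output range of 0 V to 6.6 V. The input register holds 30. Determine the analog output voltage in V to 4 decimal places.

1.5469 V

LSB = 6.6 V / 2^7 = 51.562 mV.
V_out = 0 + 30 × 0.0515625 V = 1.54688 V.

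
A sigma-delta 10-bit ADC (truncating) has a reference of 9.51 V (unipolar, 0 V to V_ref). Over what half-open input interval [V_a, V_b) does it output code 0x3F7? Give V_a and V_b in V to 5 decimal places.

LSB = 9.51/2^10 = 9.287 mV.
Code 0x3F7 = 1015 decimal.
V_a = V_low + 1015·LSB = 9.42642 V; V_b = V_low + 1016·LSB = 9.4357 V.

[9.42642 V, 9.43570 V)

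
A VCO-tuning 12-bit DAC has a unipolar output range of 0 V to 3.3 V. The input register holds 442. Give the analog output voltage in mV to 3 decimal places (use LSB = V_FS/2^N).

356.104 mV

LSB = 3.3 V / 2^12 = 0.806 mV.
V_out = 0 + 442 × 0.000805664 V = 0.356104 V.
= 356.104 mV.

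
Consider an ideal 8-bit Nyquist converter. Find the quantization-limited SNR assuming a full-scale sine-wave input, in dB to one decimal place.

49.9 dB

SNR ≈ 6.02·N + 1.76 dB = 6.02·8 + 1.76 = 49.92 dB.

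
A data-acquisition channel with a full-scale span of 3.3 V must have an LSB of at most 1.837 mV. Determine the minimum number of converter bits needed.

11 bits

Number of steps required ≥ 3.3 V / 1.837 mV = 1796.41.
Need 2^N ≥ 1796.41; 2^10 = 1024, 2^11 = 2048.
Minimum N = 11.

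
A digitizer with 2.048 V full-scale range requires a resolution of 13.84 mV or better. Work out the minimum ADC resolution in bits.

Number of steps required ≥ 2.048 V / 13.84 mV = 147.98.
Need 2^N ≥ 147.98; 2^7 = 128, 2^8 = 256.
Minimum N = 8.

8 bits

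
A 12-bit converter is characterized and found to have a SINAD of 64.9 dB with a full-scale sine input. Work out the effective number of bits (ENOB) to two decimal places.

10.49 bits

ENOB = (SINAD − 1.76) / 6.02 = (64.9 − 1.76)/6.02 = 10.488.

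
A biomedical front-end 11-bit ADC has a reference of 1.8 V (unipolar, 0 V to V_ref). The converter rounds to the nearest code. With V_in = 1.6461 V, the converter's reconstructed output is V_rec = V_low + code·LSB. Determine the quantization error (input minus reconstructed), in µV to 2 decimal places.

One LSB is 1.8 V / 2048 = 0.879 mV.
Scaled input = 1872.8960 LSBs, so code = 1873.
V_rec = 0 + 1873·0.000878906 = 1.6461914 V.
Error = 1.6461 − 1.6461914 = -9.14063e-05 V = -91.41 µV.

-91.41 µV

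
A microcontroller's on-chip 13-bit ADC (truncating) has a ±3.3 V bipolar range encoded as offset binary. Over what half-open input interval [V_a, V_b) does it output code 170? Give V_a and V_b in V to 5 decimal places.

[-3.16304 V, -3.16223 V)

LSB = 6.6/2^13 = 0.806 mV.
V_a = V_low + 170·LSB = -3.16304 V; V_b = V_low + 171·LSB = -3.16223 V.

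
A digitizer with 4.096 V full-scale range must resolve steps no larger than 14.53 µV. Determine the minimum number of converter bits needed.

Number of steps required ≥ 4.096 V / 14.53 µV = 281899.52.
Need 2^N ≥ 281899.52; 2^18 = 262144, 2^19 = 524288.
Minimum N = 19.

19 bits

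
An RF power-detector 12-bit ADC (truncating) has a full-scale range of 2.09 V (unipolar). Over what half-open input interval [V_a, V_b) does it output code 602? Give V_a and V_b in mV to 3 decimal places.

[307.173 mV, 307.683 mV)

LSB = 2.09/2^12 = 0.510 mV.
V_a = V_low + 602·LSB = 0.307173 V; V_b = V_low + 603·LSB = 0.307683 V.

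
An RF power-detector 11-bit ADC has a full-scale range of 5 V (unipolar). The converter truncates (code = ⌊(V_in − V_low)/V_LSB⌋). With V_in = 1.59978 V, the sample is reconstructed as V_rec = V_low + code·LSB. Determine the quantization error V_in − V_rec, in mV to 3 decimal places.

LSB = 5/2^11 = 2.441 mV.
(V_in − V_low)/LSB = (1.59978 − 0)/0.00244141 = 655.2699 → code 655 (floor).
V_rec = 0 + 655·0.00244141 = 1.5991211 V.
V_in − V_rec = 0.000658906 V = 0.659 mV.

0.659 mV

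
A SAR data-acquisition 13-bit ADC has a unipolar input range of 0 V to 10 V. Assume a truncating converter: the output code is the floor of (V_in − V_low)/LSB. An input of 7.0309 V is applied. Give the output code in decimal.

With 8192 levels over 10 V, one step is 1.221 mV.
(V_in − V_low)/LSB = (7.0309 − 0) / 0.0012207 = 5759.713.
So the output code is 5759.

code 5759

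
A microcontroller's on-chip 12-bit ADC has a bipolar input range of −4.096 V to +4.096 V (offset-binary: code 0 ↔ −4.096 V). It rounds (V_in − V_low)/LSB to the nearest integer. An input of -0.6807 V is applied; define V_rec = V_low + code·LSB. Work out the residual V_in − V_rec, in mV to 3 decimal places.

-0.700 mV

Step size: 8.192 V ÷ 2^12 = 2.000 mV.
Scaled input = 1707.6500 LSBs, so code = 1708.
Code 1708 maps back to (−4.096) + 1708×0.002 V = -0.68 V.
Error = -0.6807 − (−0.68) = -0.0007 V = -0.700 mV.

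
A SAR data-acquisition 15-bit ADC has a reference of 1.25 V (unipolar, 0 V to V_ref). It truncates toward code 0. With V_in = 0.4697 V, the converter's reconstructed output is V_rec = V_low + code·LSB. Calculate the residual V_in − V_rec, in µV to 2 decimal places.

34.47 µV

One LSB is 1.25 V / 32768 = 38.15 µV.
Scaled input = 12312.9037 LSBs, so code = 12312.
Code 12312 maps back to 0 + 12312×3.8147e-05 V = 0.46966553 V.
Difference: 3.44727e-05 V → 34.47 µV.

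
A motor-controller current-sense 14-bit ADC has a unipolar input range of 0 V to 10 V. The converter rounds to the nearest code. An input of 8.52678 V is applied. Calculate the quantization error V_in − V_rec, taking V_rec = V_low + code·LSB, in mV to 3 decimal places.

0.169 mV

LSB = 10/2^14 = 0.610 mV.
Scaled input = 13970.2764 LSBs, so code = 13970.
V_rec = 0 + 13970·0.000610352 = 8.5266113 V.
Error = 8.52678 − 8.5266113 = 0.000168672 V = 0.169 mV.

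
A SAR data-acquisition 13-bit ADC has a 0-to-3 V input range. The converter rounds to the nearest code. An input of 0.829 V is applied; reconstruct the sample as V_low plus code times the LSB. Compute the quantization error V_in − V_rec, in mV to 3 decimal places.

-0.102 mV

Step size: 3 V ÷ 2^13 = 366.21 µV.
Scaled input = 2263.7227 LSBs, so code = 2264.
Code 2264 maps back to 0 + 2264×0.000366211 V = 0.82910156 V.
V_in − V_rec = -0.000101562 V = -0.102 mV.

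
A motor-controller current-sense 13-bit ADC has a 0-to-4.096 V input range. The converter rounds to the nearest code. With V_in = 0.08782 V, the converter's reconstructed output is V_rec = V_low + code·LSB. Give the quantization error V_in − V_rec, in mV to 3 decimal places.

One LSB is 4.096 V / 8192 = 0.500 mV.
Scaled input = 175.6400 LSBs, so code = 176.
Code 176 maps back to 0 + 176×0.0005 V = 0.088 V.
Error = 0.08782 − 0.088 = -0.00018 V = -0.180 mV.

-0.180 mV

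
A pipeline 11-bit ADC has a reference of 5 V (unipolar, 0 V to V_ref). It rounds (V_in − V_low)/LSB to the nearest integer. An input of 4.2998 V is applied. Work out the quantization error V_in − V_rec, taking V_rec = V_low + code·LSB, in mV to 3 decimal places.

0.484 mV

Step size: 5 V ÷ 2^11 = 2.441 mV.
(V_in − V_low)/LSB = (4.2998 − 0)/0.00244141 = 1761.1981 → code 1761 (round).
Code 1761 maps back to 0 + 1761×0.00244141 V = 4.2993164 V.
Difference: 0.000483594 V → 0.484 mV.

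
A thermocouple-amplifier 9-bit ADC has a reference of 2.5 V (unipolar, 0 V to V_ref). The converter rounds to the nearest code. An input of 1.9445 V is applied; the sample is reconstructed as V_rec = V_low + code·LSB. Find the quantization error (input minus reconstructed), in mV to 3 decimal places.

1.141 mV

LSB = 2.5/2^9 = 4.883 mV.
Scaled input = 398.2336 LSBs, so code = 398.
Code 398 maps back to 0 + 398×0.00488281 V = 1.9433594 V.
Error = 1.9445 − 1.9433594 = 0.00114062 V = 1.141 mV.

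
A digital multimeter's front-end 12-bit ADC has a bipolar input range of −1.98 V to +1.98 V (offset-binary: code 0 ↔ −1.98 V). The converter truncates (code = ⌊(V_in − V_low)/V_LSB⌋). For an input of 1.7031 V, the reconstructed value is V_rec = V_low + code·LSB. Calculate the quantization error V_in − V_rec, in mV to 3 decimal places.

0.571 mV

One LSB is 3.96 V / 4096 = 0.967 mV.
(V_in − V_low)/LSB = (1.7031 − (−1.98))/0.000966797 = 3809.5903 → code 3809 (floor).
V_rec = (−1.98) + 3809·0.000966797 = 1.7025293 V.
Difference: 0.000570703 V → 0.571 mV.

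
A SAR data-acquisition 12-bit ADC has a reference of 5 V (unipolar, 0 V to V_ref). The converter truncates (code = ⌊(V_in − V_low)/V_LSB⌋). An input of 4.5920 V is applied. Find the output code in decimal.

Full-scale span = 5 V; LSB = 5/2^12 = 1.221 mV.
(4.5920 − 0) / 0.0012207 = 3761.766 LSBs.
⌊·⌋(3761.766) = 3761.

code 3761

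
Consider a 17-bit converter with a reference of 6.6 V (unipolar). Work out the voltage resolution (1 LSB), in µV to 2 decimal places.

Full-scale span = 6.6 V.
LSB = 6.6 / 2^17 = 6.6 / 131072 = 5.0354e-05 V = 50.35 µV.

50.35 µV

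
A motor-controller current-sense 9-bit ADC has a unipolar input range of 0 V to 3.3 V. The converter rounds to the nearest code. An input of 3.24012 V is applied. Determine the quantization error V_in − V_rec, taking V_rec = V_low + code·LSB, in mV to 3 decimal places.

-1.872 mV

One LSB is 3.3 V / 512 = 6.445 mV.
Scaled input = 502.7095 LSBs, so code = 503.
V_rec = 0 + 503·0.00644531 = 3.2419922 V.
V_in − V_rec = -0.00187219 V = -1.872 mV.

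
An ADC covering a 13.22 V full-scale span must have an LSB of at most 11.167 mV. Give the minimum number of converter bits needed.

11 bits

Number of steps required ≥ 13.22 V / 11.167 mV = 1183.85.
Need 2^N ≥ 1183.85; 2^10 = 1024, 2^11 = 2048.
Minimum N = 11.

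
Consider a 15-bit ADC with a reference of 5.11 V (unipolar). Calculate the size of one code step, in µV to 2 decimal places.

155.94 µV

Full-scale span = 5.11 V.
LSB = 5.11 / 2^15 = 5.11 / 32768 = 0.000155945 V = 155.94 µV.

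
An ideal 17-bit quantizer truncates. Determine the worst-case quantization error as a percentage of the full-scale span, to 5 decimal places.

0.00076 %

Truncating → worst-case error = 1 LSB = V_FS/2^17, so 100/131072 = 0.000762939 % of full scale.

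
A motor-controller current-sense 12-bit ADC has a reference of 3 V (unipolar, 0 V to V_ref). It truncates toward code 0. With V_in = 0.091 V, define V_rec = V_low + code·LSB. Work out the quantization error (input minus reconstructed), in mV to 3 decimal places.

Step size: 3 V ÷ 2^12 = 0.732 mV.
Scaled input = 124.2453 LSBs, so code = 124.
V_rec = 0 + 124·0.000732422 = 0.090820312 V.
Difference: 0.000179687 V → 0.180 mV.

0.180 mV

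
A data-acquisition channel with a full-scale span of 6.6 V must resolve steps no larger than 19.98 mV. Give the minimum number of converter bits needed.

Number of steps required ≥ 6.6 V / 19.98 mV = 330.33.
Need 2^N ≥ 330.33; 2^8 = 256, 2^9 = 512.
Minimum N = 9.

9 bits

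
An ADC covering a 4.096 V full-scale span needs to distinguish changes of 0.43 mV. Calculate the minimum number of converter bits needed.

14 bits

Number of steps required ≥ 4.096 V / 0.43 mV = 9525.58.
Need 2^N ≥ 9525.58; 2^13 = 8192, 2^14 = 16384.
Minimum N = 14.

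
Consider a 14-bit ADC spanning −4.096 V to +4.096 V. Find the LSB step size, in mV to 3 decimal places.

0.500 mV

Full-scale span = 8.192 V.
LSB = 8.192 / 2^14 = 8.192 / 16384 = 0.0005 V = 0.500 mV.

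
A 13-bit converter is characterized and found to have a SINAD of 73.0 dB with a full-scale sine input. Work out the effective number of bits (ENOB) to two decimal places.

11.83 bits

ENOB = (SINAD − 1.76) / 6.02 = (73.0 − 1.76)/6.02 = 11.834.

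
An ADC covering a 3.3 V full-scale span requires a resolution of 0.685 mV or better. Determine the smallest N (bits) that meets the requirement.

Number of steps required ≥ 3.3 V / 0.685 mV = 4817.52.
Need 2^N ≥ 4817.52; 2^12 = 4096, 2^13 = 8192.
Minimum N = 13.

13 bits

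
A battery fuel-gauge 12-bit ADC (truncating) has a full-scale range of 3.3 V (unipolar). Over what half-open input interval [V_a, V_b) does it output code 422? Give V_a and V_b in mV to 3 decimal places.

LSB = 3.3/2^12 = 0.806 mV.
V_a = V_low + 422·LSB = 0.33999 V; V_b = V_low + 423·LSB = 0.340796 V.

[339.990 mV, 340.796 mV)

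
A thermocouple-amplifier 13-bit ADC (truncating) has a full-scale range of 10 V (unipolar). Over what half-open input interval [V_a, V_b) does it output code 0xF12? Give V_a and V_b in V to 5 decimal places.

[4.70947 V, 4.71069 V)

LSB = 10/2^13 = 1.221 mV.
Code 0xF12 = 3858 decimal.
V_a = V_low + 3858·LSB = 4.70947 V; V_b = V_low + 3859·LSB = 4.71069 V.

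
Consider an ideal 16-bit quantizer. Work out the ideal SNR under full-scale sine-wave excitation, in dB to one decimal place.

98.1 dB

SNR ≈ 6.02·N + 1.76 dB = 6.02·16 + 1.76 = 98.08 dB.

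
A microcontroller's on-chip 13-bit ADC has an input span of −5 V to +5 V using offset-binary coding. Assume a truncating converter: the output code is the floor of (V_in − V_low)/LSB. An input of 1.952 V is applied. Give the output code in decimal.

code 5695

With 8192 levels over 10 V, one step is 1.221 mV.
(V_in − V_low)/LSB = (1.952 − (−5)) / 0.0012207 = 5695.078.
⌊·⌋(5695.078) = 5695.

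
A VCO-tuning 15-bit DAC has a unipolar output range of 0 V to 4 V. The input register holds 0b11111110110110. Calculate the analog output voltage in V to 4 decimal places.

LSB = 4 V / 2^15 = 122.07 µV.
Code 0b11111110110110 = 16310 decimal.
V_out = 0 + 16310 × 0.00012207 V = 1.99097 V.

1.9910 V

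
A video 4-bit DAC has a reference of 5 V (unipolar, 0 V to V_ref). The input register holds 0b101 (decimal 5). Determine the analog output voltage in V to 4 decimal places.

LSB = 5 V / 2^4 = 312.500 mV.
Code 0b101 = 5 decimal.
V_out = 0 + 5 × 0.3125 V = 1.5625 V.

1.5625 V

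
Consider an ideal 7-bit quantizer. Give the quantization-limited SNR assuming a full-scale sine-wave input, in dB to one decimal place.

43.9 dB

SNR ≈ 6.02·N + 1.76 dB = 6.02·7 + 1.76 = 43.90 dB.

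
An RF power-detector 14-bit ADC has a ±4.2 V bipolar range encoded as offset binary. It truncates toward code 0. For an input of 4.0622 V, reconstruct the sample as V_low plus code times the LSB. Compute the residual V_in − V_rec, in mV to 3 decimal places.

One LSB is 8.4 V / 16384 = 0.513 mV.
Scaled input = 16115.2244 LSBs, so code = 16115.
Reconstructed: 4.062085 V.
Error = 4.0622 − 4.062085 = 0.000115039 V = 0.115 mV.

0.115 mV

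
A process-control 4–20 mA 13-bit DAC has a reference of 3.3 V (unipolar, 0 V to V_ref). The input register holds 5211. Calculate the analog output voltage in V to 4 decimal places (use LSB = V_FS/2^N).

2.0992 V

LSB = 3.3 V / 2^13 = 402.83 µV.
V_out = 0 + 5211 × 0.000402832 V = 2.09916 V.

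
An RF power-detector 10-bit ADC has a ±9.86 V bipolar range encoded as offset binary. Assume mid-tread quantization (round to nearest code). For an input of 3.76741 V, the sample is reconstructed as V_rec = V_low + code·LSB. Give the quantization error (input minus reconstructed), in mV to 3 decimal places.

-7.121 mV

Step size: 19.72 V ÷ 2^10 = 19.258 mV.
(V_in − V_low)/LSB = (3.76741 − (−9.86))/0.0192578 = 707.6302 → code 708 (round).
V_rec = (−9.86) + 708·0.0192578 = 3.7745312 V.
Error = 3.76741 − 3.7745312 = -0.00712125 V = -7.121 mV.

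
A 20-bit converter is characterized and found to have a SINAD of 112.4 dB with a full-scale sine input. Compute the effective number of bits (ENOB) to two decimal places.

18.38 bits

ENOB = (SINAD − 1.76) / 6.02 = (112.4 − 1.76)/6.02 = 18.379.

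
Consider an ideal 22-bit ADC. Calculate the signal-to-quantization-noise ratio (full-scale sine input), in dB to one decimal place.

134.2 dB

SNR ≈ 6.02·N + 1.76 dB = 6.02·22 + 1.76 = 134.20 dB.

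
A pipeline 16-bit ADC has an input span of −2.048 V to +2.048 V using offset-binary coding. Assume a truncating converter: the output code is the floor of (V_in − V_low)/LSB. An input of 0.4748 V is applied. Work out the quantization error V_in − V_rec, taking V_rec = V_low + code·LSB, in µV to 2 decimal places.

LSB = 4.096/2^16 = 62.50 µV.
Scaled input = 40364.8000 LSBs, so code = 40364.
Code 40364 maps back to (−2.048) + 40364×6.25e-05 V = 0.47475 V.
Difference: 5e-05 V → 50.00 µV.

50.00 µV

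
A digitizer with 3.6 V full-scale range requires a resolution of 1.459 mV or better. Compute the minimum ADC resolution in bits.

12 bits

Number of steps required ≥ 3.6 V / 1.459 mV = 2467.44.
Need 2^N ≥ 2467.44; 2^11 = 2048, 2^12 = 4096.
Minimum N = 12.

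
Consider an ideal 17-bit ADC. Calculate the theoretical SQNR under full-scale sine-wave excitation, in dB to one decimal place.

104.1 dB

SNR ≈ 6.02·N + 1.76 dB = 6.02·17 + 1.76 = 104.10 dB.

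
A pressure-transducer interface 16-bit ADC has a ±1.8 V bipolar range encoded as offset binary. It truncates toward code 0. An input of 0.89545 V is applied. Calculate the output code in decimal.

code 49069

LSB = 3.6 V / 65536 = 54.93 µV.
Input sits at 49069.170 steps above V_low.
⌊·⌋(49069.170) = 49069.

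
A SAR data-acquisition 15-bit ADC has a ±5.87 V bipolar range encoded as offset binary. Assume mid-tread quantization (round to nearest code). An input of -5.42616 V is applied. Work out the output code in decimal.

code 1239

With 32768 levels over 11.74 V, one step is 358.28 µV.
Input sits at 1238.820 steps above V_low.
round(1238.820) = 1239.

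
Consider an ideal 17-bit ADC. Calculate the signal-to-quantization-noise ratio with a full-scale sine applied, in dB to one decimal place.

SNR ≈ 6.02·N + 1.76 dB = 6.02·17 + 1.76 = 104.10 dB.

104.1 dB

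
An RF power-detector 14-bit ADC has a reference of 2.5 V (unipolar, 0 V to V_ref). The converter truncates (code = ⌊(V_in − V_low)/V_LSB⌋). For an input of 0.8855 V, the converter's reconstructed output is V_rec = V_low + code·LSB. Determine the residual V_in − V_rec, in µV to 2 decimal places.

32.47 µV

One LSB is 2.5 V / 16384 = 152.59 µV.
(0.8855 − 0)/0.000152588 = 5803.2128; ⌊·⌋ gives code 5803.
Code 5803 maps back to 0 + 5803×0.000152588 V = 0.88546753 V.
Error = 0.8855 − 0.88546753 = 3.24707e-05 V = 32.47 µV.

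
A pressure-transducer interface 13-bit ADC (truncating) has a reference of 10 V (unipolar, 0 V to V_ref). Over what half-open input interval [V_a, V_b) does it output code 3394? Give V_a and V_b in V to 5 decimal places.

LSB = 10/2^13 = 1.221 mV.
V_a = V_low + 3394·LSB = 4.14307 V; V_b = V_low + 3395·LSB = 4.14429 V.

[4.14307 V, 4.14429 V)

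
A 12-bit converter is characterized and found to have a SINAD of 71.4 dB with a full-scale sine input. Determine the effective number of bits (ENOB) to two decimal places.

ENOB = (SINAD − 1.76) / 6.02 = (71.4 − 1.76)/6.02 = 11.568.

11.57 bits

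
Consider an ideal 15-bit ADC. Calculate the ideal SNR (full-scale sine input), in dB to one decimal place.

92.1 dB

SNR ≈ 6.02·N + 1.76 dB = 6.02·15 + 1.76 = 92.06 dB.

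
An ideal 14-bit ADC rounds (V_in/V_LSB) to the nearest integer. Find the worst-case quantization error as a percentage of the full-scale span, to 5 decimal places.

Rounding → worst-case error = ½ LSB = V_FS/2^15, so 100/32768 = 0.00305176 % of full scale.

0.00305 %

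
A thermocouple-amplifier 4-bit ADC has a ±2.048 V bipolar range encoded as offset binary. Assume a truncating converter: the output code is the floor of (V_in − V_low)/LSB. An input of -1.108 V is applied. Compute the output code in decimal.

LSB = 4.096 V / 16 = 256.000 mV.
(V_in − V_low)/LSB = (-1.108 − (−2.048)) / 0.256 = 3.672.
⌊·⌋(3.672) = 3.

code 3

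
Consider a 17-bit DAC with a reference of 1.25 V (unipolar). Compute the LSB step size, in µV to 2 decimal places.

Full-scale span = 1.25 V.
LSB = 1.25 / 2^17 = 1.25 / 131072 = 9.53674e-06 V = 9.54 µV.

9.54 µV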